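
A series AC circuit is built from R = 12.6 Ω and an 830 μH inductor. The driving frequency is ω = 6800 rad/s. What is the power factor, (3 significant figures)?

0.913

X_L = ωL = 5.64 Ω
Z = 12.6 + j5.64 Ω
|Z| = √(12.6² + 5.64²) = 13.8 Ω
∠Z = arctan(5.64/12.6) = 24.1°
cos φ = cos(24.1°) = 0.913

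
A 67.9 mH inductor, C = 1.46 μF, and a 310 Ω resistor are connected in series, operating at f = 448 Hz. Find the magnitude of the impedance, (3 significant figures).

314 Ω

ω = 2πf = 2815 rad/s
X_L = ωL = 191 Ω
X_C = 1/(ωC) = 243 Ω
Net reactance X = X_L − X_C = -52.2 Ω
Z = 310 − j52.2 Ω
|Z| = √(310² + 52.2²) = 314 Ω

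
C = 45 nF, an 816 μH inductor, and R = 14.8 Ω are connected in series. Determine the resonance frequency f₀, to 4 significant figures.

26.26 kHz

ω₀ = 1/√(LC) = 1/√(0.000816 × 4.5e-08) = 165000 rad/s
f₀ = ω₀/(2π) = 26.26 kHz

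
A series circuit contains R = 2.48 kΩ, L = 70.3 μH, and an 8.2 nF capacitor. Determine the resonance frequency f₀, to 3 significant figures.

210 kHz

ω₀ = 1/√(LC) = 1/√(7.03e-05 × 8.2e-09) = 1.317e+06 rad/s
f₀ = ω₀/(2π) = 210 kHz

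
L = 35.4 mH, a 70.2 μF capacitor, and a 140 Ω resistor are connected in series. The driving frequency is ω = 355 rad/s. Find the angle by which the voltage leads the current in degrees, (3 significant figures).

X_L = ωL = 12.6 Ω
X_C = 1/(ωC) = 40.1 Ω
Net reactance X = X_L − X_C = -27.6 Ω
Z = 140 − j27.6 Ω
|Z| = √(140² + 27.6²) = 143 Ω
∠Z = arctan(-27.6/140) = -11.1°

-11.1°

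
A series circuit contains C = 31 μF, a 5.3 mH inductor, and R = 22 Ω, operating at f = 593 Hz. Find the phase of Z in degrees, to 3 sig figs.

26.8°

ω = 2πf = 3726 rad/s
X_L = ωL = 19.7 Ω
X_C = 1/(ωC) = 8.66 Ω
Net reactance X = X_L − X_C = 11.1 Ω
Z = 22.0 + j11.1 Ω
|Z| = √(22.0² + 11.1²) = 24.6 Ω
∠Z = arctan(11.1/22.0) = 26.8°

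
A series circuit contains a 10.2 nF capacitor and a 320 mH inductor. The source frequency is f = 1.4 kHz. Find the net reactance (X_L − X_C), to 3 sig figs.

-8330 Ω

ω = 2πf = 8796 rad/s
X_L = ωL = 2810 Ω
X_C = 1/(ωC) = 11100 Ω
X = 2810 − 11100 = -8330 Ω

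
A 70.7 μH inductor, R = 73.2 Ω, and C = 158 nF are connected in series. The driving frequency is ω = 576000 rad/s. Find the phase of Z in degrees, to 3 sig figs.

X_L = ωL = 40.7 Ω
X_C = 1/(ωC) = 11.0 Ω
Net reactance X = X_L − X_C = 29.7 Ω
Z = 73.2 + j29.7 Ω
|Z| = √(73.2² + 29.7²) = 79.0 Ω
∠Z = arctan(29.7/73.2) = 22.1°

22.1°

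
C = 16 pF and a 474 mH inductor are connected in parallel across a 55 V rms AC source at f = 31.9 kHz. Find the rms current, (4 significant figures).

402.5 μA

ω = 2πf = 200400 rad/s
X_L = ωL = 95010 Ω
X_C = 1/(ωC) = 311800 Ω
Parallel: admittances add. Y = 1/(jωL) + jωC
Y = (0 − j7.319e-06) S
|Y| = 7.319e-06 S → |Z| = 1/|Y| = 136600 Ω, ∠Z = −∠Y = 90.00°
I = V/|Z| = 55/136600 = 402.5 μA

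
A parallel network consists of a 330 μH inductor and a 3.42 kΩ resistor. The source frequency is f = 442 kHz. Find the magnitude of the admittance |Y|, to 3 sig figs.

1.13 mS

ω = 2πf = 2.777e+06 rad/s
X_L = ωL = 916 Ω
Parallel: admittances add. Y = 1/R + 1/(jωL)
Y = (0.000292 − j0.00109) S
|Y| = 0.00113 S → |Z| = 1/|Y| = 885 Ω, ∠Z = −∠Y = 75.0°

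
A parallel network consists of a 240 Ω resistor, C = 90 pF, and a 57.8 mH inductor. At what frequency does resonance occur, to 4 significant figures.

ω₀ = 1/√(LC) = 1/√(0.0578 × 9e-11) = 438400 rad/s
f₀ = ω₀/(2π) = 69.78 kHz

69.78 kHz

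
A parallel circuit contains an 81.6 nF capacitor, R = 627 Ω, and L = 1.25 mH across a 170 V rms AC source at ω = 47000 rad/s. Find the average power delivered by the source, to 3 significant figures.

46.1 W

X_L = ωL = 58.8 Ω
X_C = 1/(ωC) = 261 Ω
Parallel: admittances add. Y = 1/R + 1/(jωL) + jωC
Y = (0.00159 − j0.0132) S
|Y| = 0.0133 S → |Z| = 1/|Y| = 75.3 Ω, ∠Z = −∠Y = 83.1°
I = V/|Z| = 2.26 A
P = VI cos φ = 170 × 2.26 × cos(83.1°) = 46.1 W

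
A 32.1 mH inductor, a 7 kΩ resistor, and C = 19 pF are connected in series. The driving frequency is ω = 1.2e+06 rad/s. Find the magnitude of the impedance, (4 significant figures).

X_L = ωL = 38520 Ω
X_C = 1/(ωC) = 43860 Ω
Net reactance X = X_L − X_C = -5340 Ω
Z = 7000 − j5340 Ω
|Z| = √(7000² + 5340²) = 8804 Ω

8804 Ω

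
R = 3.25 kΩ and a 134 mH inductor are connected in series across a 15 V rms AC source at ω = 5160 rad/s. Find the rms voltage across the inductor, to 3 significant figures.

X_L = ωL = 691 Ω
Z = 3250 + j691 Ω
|Z| = √(3250² + 691²) = 3320 Ω
I = V/|Z| = 4.51 mA
V_L = I·|Z_L| = 0.00451 × 691 = 3.12 V

3.12 V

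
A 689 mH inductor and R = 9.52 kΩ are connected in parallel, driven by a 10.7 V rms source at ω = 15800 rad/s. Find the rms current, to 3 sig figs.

1.49 mA

X_L = ωL = 10900 Ω
Parallel: admittances add. Y = 1/R + 1/(jωL)
Y = (0.000105 − j9.19e-05) S
|Y| = 0.000140 S → |Z| = 1/|Y| = 7170 Ω, ∠Z = −∠Y = 41.2°
I = V/|Z| = 10.7/7170 = 1.49 mA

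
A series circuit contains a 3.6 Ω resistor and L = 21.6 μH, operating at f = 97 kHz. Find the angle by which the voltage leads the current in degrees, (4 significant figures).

74.71°

ω = 2πf = 609500 rad/s
X_L = ωL = 13.16 Ω
Z = 3.600 + j13.16 Ω
|Z| = √(3.600² + 13.16²) = 13.65 Ω
∠Z = arctan(13.16/3.600) = 74.71°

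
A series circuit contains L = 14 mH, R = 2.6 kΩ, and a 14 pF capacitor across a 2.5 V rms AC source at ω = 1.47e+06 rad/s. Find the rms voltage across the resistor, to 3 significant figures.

X_L = ωL = 20600 Ω
X_C = 1/(ωC) = 48600 Ω
Net reactance X = X_L − X_C = -28000 Ω
Z = 2600 − j28000 Ω
|Z| = √(2600² + 28000²) = 28100 Ω
I = V/|Z| = 88.9 μA
V_R = I·|Z_R| = 8.89e-05 × 2600 = 0.231 V

0.231 V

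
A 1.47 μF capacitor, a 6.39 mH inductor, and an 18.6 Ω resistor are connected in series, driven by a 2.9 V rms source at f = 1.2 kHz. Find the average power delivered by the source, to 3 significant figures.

ω = 2πf = 7540 rad/s
X_L = ωL = 48.2 Ω
X_C = 1/(ωC) = 90.2 Ω
Net reactance X = X_L − X_C = -42.0 Ω
Z = 18.6 − j42.0 Ω
|Z| = √(18.6² + 42.0²) = 46.0 Ω
∠Z = arctan(-42.0/18.6) = -66.1°
I = V/|Z| = 63.1 mA
P = VI cos φ = 2.9 × 0.0631 × cos(-66.1°) = 74.0 mW

74.0 mW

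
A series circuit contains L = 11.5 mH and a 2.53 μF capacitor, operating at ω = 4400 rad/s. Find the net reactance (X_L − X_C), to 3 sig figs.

X_L = ωL = 50.6 Ω
X_C = 1/(ωC) = 89.8 Ω
X = 50.6 − 89.8 = -39.2 Ω

-39.2 Ω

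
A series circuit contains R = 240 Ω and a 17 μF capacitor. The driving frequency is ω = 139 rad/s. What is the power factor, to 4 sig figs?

0.4933

X_C = 1/(ωC) = 423.2 Ω
Z = 240.0 − j423.2 Ω
|Z| = √(240.0² + 423.2²) = 486.5 Ω
∠Z = arctan(-423.2/240.0) = -60.44°
cos φ = cos(-60.44°) = 0.4933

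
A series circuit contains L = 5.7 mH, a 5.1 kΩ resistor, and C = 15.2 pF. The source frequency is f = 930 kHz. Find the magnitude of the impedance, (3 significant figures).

ω = 2πf = 5.843e+06 rad/s
X_L = ωL = 33300 Ω
X_C = 1/(ωC) = 11300 Ω
Net reactance X = X_L − X_C = 22000 Ω
Z = 5100 + j22000 Ω
|Z| = √(5100² + 22000²) = 22600 Ω

22600 Ω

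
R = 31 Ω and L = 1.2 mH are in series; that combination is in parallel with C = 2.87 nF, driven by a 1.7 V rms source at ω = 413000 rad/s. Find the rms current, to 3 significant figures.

1.42 mA

X_L = ωL = 496 Ω
X_C = 1/(ωC) = 844 Ω
Branch 1 (R+jX_L): Z₁ = 31.0 + j496 Ω, |Z₁| = 497 Ω
Branch 2 (−jX_C): Z₂ = −j844 Ω
Parallel: Z = Z₁Z₂/(Z₁+Z₂), |Z| = 1200 Ω, ∠Z = 81.3°
I = V/|Z| = 1.7/1200 = 1.42 mA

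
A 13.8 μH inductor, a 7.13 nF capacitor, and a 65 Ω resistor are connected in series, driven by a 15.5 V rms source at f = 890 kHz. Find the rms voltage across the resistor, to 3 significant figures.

ω = 2πf = 5.592e+06 rad/s
X_L = ωL = 77.2 Ω
X_C = 1/(ωC) = 25.1 Ω
Net reactance X = X_L − X_C = 52.1 Ω
Z = 65.0 + j52.1 Ω
|Z| = √(65.0² + 52.1²) = 83.3 Ω
I = V/|Z| = 186 mA
V_R = I·|Z_R| = 0.186 × 65.0 = 12.1 V

12.1 V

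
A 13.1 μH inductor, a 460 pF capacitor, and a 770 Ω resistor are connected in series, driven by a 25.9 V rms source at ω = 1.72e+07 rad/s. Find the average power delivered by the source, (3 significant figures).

X_L = ωL = 225 Ω
X_C = 1/(ωC) = 126 Ω
Net reactance X = X_L − X_C = 98.9 Ω
Z = 770 + j98.9 Ω
|Z| = √(770² + 98.9²) = 776 Ω
∠Z = arctan(98.9/770) = 7.32°
I = V/|Z| = 33.4 mA
P = VI cos φ = 25.9 × 0.0334 × cos(7.32°) = 857 mW

857 mW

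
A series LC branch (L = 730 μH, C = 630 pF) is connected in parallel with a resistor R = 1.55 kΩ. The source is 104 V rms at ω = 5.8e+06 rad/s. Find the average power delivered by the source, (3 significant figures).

X_L = ωL = 4230 Ω
X_C = 1/(ωC) = 274 Ω
Branch 1: Z₁ = R = 1550 Ω
Branch 2 (series LC): Z₂ = j(X_L − X_C) = j3960 Ω
Parallel: Z = Z₁Z₂/(Z₁+Z₂), |Z| = 1440 Ω, ∠Z = 21.4°
I = V/|Z| = 72.1 mA
P = VI cos φ = 104 × 0.0721 × cos(21.4°) = 6.98 W

6.98 W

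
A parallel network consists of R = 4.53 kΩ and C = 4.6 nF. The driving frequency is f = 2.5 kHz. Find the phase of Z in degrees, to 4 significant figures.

ω = 2πf = 15710 rad/s
X_C = 1/(ωC) = 13840 Ω
Parallel: admittances add. Y = 1/R + jωC
Y = (0.0002208 + j7.226e-05) S
|Y| = 0.0002323 S → |Z| = 1/|Y| = 4305 Ω, ∠Z = −∠Y = -18.12°

-18.12°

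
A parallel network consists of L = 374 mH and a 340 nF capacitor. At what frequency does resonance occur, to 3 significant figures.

ω₀ = 1/√(LC) = 1/√(0.374 × 3.4e-07) = 2804 rad/s
f₀ = ω₀/(2π) = 446 Hz

446 Hz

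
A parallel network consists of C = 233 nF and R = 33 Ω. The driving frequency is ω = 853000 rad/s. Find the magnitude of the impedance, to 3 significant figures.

X_C = 1/(ωC) = 5.03 Ω
Parallel: admittances add. Y = 1/R + jωC
Y = (0.0303 + j0.199) S
|Y| = 0.201 S → |Z| = 1/|Y| = 4.97 Ω, ∠Z = −∠Y = -81.3°

4.97 Ω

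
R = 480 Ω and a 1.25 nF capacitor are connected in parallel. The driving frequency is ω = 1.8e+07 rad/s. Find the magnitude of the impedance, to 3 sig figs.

44.3 Ω

X_C = 1/(ωC) = 44.4 Ω
Parallel: admittances add. Y = 1/R + jωC
Y = (0.00208 + j0.0225) S
|Y| = 0.0226 S → |Z| = 1/|Y| = 44.3 Ω, ∠Z = −∠Y = -84.7°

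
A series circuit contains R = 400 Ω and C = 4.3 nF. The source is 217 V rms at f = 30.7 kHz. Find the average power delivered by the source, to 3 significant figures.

11.7 W

ω = 2πf = 192900 rad/s
X_C = 1/(ωC) = 1210 Ω
Z = 400 − j1210 Ω
|Z| = √(400² + 1210²) = 1270 Ω
∠Z = arctan(-1210/400) = -71.6°
I = V/|Z| = 171 mA
P = VI cos φ = 217 × 0.171 × cos(-71.6°) = 11.7 W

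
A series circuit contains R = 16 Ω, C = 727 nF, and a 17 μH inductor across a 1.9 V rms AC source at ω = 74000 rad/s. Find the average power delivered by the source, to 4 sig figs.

103.8 mW

X_L = ωL = 1.258 Ω
X_C = 1/(ωC) = 18.59 Ω
Net reactance X = X_L − X_C = -17.33 Ω
Z = 16.00 − j17.33 Ω
|Z| = √(16.00² + 17.33²) = 23.59 Ω
∠Z = arctan(-17.33/16.00) = -47.29°
I = V/|Z| = 80.55 mA
P = VI cos φ = 1.9 × 0.08055 × cos(-47.29°) = 103.8 mW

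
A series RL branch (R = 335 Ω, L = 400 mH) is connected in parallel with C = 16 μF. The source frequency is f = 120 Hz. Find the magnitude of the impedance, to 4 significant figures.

ω = 2πf = 754.0 rad/s
X_L = ωL = 301.6 Ω
X_C = 1/(ωC) = 82.89 Ω
Branch 1 (R+jX_L): Z₁ = 335.0 + j301.6 Ω, |Z₁| = 450.8 Ω
Branch 2 (−jX_C): Z₂ = −j82.89 Ω
Parallel: Z = Z₁Z₂/(Z₁+Z₂), |Z| = 93.40 Ω, ∠Z = -81.14°

93.40 Ω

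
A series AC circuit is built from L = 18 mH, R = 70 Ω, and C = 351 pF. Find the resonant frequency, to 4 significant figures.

ω₀ = 1/√(LC) = 1/√(0.018 × 3.51e-10) = 397800 rad/s
f₀ = ω₀/(2π) = 63.32 kHz

63.32 kHz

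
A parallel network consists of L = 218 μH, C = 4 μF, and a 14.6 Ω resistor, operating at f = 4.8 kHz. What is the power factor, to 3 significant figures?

0.909

ω = 2πf = 30160 rad/s
X_L = ωL = 6.57 Ω
X_C = 1/(ωC) = 8.29 Ω
Parallel: admittances add. Y = 1/R + 1/(jωL) + jωC
Y = (0.0685 − j0.0315) S
|Y| = 0.0754 S → |Z| = 1/|Y| = 13.3 Ω, ∠Z = −∠Y = 24.7°
cos φ = cos(24.7°) = 0.909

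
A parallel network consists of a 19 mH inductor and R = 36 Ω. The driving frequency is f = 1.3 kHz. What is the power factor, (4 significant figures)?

ω = 2πf = 8168 rad/s
X_L = ωL = 155.2 Ω
Parallel: admittances add. Y = 1/R + 1/(jωL)
Y = (0.02778 − j0.006444) S
|Y| = 0.02852 S → |Z| = 1/|Y| = 35.07 Ω, ∠Z = −∠Y = 13.06°
cos φ = cos(13.06°) = 0.9741

0.9741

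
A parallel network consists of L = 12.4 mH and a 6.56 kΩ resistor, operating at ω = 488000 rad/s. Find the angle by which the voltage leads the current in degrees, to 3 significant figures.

X_L = ωL = 6050 Ω
Parallel: admittances add. Y = 1/R + 1/(jωL)
Y = (0.000152 − j0.000165) S
|Y| = 0.000225 S → |Z| = 1/|Y| = 4450 Ω, ∠Z = −∠Y = 47.3°

47.3°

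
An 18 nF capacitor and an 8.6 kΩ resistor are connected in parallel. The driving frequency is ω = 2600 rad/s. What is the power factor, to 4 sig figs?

0.9277

X_C = 1/(ωC) = 21370 Ω
Parallel: admittances add. Y = 1/R + jωC
Y = (0.0001163 + j4.68e-05) S
|Y| = 0.0001253 S → |Z| = 1/|Y| = 7978 Ω, ∠Z = −∠Y = -21.92°
cos φ = cos(-21.92°) = 0.9277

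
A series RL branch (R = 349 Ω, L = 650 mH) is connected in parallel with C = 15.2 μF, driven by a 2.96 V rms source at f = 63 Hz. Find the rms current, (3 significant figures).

14.8 mA

ω = 2πf = 395.8 rad/s
X_L = ωL = 257 Ω
X_C = 1/(ωC) = 166 Ω
Branch 1 (R+jX_L): Z₁ = 349 + j257 Ω, |Z₁| = 434 Ω
Branch 2 (−jX_C): Z₂ = −j166 Ω
Parallel: Z = Z₁Z₂/(Z₁+Z₂), |Z| = 200 Ω, ∠Z = -68.2°
I = V/|Z| = 2.96/200 = 14.8 mA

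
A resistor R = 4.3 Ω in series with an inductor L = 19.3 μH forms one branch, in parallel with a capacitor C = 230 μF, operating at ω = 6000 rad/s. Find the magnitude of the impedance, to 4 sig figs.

0.7177 Ω

X_L = ωL = 0.1158 Ω
X_C = 1/(ωC) = 0.7246 Ω
Branch 1 (R+jX_L): Z₁ = 4.300 + j0.1158 Ω, |Z₁| = 4.302 Ω
Branch 2 (−jX_C): Z₂ = −j0.7246 Ω
Parallel: Z = Z₁Z₂/(Z₁+Z₂), |Z| = 0.7177 Ω, ∠Z = -80.40°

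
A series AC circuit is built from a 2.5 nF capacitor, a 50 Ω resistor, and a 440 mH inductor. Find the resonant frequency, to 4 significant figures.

ω₀ = 1/√(LC) = 1/√(0.44 × 2.5e-09) = 30150 rad/s
f₀ = ω₀/(2π) = 4.799 kHz

4.799 kHz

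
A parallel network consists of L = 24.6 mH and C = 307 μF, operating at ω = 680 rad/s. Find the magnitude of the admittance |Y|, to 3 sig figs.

X_L = ωL = 16.7 Ω
X_C = 1/(ωC) = 4.79 Ω
Parallel: admittances add. Y = 1/(jωL) + jωC
Y = (0 + j0.149) S
|Y| = 0.149 S → |Z| = 1/|Y| = 6.71 Ω, ∠Z = −∠Y = -90.0°

149 mS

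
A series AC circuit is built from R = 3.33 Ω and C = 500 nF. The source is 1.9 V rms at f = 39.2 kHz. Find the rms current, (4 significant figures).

216.5 mA

ω = 2πf = 246300 rad/s
X_C = 1/(ωC) = 8.120 Ω
Z = 3.330 − j8.120 Ω
|Z| = √(3.330² + 8.120²) = 8.776 Ω
I = V/|Z| = 1.9/8.776 = 216.5 mA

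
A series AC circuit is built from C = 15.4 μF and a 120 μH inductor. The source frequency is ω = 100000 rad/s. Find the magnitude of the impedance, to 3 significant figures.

11.4 Ω

X_L = ωL = 12.0 Ω
X_C = 1/(ωC) = 0.649 Ω
Net reactance X = X_L − X_C = 11.4 Ω
Z = j11.4 Ω
|Z| = √(0² + 11.4²) = 11.4 Ω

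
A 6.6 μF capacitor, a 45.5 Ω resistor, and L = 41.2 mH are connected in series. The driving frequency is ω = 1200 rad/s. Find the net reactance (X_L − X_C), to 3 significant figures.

X_L = ωL = 49.4 Ω
X_C = 1/(ωC) = 126 Ω
X = 49.4 − 126 = -76.8 Ω

-76.8 Ω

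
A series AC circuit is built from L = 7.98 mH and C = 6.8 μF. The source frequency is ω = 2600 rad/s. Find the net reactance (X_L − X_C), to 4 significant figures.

X_L = ωL = 20.75 Ω
X_C = 1/(ωC) = 56.56 Ω
X = 20.75 − 56.56 = -35.81 Ω

-35.81 Ω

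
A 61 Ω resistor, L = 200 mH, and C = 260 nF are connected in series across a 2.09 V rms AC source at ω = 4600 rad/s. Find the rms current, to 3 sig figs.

20.2 mA

X_L = ωL = 920 Ω
X_C = 1/(ωC) = 836 Ω
Net reactance X = X_L − X_C = 83.9 Ω
Z = 61.0 + j83.9 Ω
|Z| = √(61.0² + 83.9²) = 104 Ω
I = V/|Z| = 2.09/104 = 20.2 mA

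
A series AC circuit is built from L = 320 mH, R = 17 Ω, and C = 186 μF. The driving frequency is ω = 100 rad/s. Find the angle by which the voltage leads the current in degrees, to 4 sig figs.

X_L = ωL = 32.00 Ω
X_C = 1/(ωC) = 53.76 Ω
Net reactance X = X_L − X_C = -21.76 Ω
Z = 17.00 − j21.76 Ω
|Z| = √(17.00² + 21.76²) = 27.62 Ω
∠Z = arctan(-21.76/17.00) = -52.01°

-52.01°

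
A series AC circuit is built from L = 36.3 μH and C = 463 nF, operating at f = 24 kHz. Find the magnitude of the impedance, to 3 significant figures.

ω = 2πf = 150800 rad/s
X_L = ωL = 5.47 Ω
X_C = 1/(ωC) = 14.3 Ω
Net reactance X = X_L − X_C = -8.85 Ω
Z = − j8.85 Ω
|Z| = √(0² + 8.85²) = 8.85 Ω

8.85 Ω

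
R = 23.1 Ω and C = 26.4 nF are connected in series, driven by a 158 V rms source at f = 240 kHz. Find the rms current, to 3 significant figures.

ω = 2πf = 1.508e+06 rad/s
X_C = 1/(ωC) = 25.1 Ω
Z = 23.1 − j25.1 Ω
|Z| = √(23.1² + 25.1²) = 34.1 Ω
I = V/|Z| = 158/34.1 = 4.63 A

4.63 A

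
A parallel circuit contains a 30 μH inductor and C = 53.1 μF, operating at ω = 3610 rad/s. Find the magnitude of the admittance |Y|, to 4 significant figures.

X_L = ωL = 0.1083 Ω
X_C = 1/(ωC) = 5.217 Ω
Parallel: admittances add. Y = 1/(jωL) + jωC
Y = (0 − j9.042) S
|Y| = 9.042 S → |Z| = 1/|Y| = 0.1106 Ω, ∠Z = −∠Y = 90.00°

9.042 S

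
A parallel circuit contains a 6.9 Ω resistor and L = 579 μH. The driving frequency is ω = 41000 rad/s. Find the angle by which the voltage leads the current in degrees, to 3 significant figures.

16.2°

X_L = ωL = 23.7 Ω
Parallel: admittances add. Y = 1/R + 1/(jωL)
Y = (0.145 − j0.0421) S
|Y| = 0.151 S → |Z| = 1/|Y| = 6.63 Ω, ∠Z = −∠Y = 16.2°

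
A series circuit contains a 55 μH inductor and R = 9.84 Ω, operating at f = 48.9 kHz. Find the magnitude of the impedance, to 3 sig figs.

ω = 2πf = 307200 rad/s
X_L = ωL = 16.9 Ω
Z = 9.84 + j16.9 Ω
|Z| = √(9.84² + 16.9²) = 19.6 Ω

19.6 Ω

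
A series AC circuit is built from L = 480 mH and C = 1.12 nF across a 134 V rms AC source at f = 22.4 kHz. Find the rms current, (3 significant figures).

ω = 2πf = 140700 rad/s
X_L = ωL = 67600 Ω
X_C = 1/(ωC) = 6340 Ω
Net reactance X = X_L − X_C = 61200 Ω
Z = j61200 Ω
|Z| = √(0² + 61200²) = 61200 Ω
I = V/|Z| = 134/61200 = 2.19 mA

2.19 mA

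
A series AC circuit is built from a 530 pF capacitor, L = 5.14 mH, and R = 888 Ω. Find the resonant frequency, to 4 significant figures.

ω₀ = 1/√(LC) = 1/√(0.00514 × 5.3e-10) = 605900 rad/s
f₀ = ω₀/(2π) = 96.43 kHz

96.43 kHz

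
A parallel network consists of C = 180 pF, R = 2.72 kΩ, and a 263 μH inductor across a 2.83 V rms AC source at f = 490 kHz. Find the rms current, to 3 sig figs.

2.19 mA

ω = 2πf = 3.079e+06 rad/s
X_L = ωL = 810 Ω
X_C = 1/(ωC) = 1800 Ω
Parallel: admittances add. Y = 1/R + 1/(jωL) + jωC
Y = (0.000368 − j0.000681) S
|Y| = 0.000774 S → |Z| = 1/|Y| = 1290 Ω, ∠Z = −∠Y = 61.6°
I = V/|Z| = 2.83/1290 = 2.19 mA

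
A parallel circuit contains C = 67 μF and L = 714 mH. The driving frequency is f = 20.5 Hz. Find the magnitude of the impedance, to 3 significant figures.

446 Ω

ω = 2πf = 128.8 rad/s
X_L = ωL = 92.0 Ω
X_C = 1/(ωC) = 116 Ω
Parallel: admittances add. Y = 1/(jωL) + jωC
Y = (0 − j0.00224) S
|Y| = 0.00224 S → |Z| = 1/|Y| = 446 Ω, ∠Z = −∠Y = 90.0°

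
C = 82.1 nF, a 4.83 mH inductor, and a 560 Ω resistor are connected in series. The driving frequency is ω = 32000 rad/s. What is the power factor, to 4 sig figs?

X_L = ωL = 154.6 Ω
X_C = 1/(ωC) = 380.6 Ω
Net reactance X = X_L − X_C = -226.1 Ω
Z = 560.0 − j226.1 Ω
|Z| = √(560.0² + 226.1²) = 603.9 Ω
∠Z = arctan(-226.1/560.0) = -21.98°
cos φ = cos(-21.98°) = 0.9273

0.9273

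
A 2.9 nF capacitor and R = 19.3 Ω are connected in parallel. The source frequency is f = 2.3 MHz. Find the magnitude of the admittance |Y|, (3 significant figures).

ω = 2πf = 1.445e+07 rad/s
X_C = 1/(ωC) = 23.9 Ω
Parallel: admittances add. Y = 1/R + jωC
Y = (0.0518 + j0.0419) S
|Y| = 0.0666 S → |Z| = 1/|Y| = 15.0 Ω, ∠Z = −∠Y = -39.0°

66.6 mS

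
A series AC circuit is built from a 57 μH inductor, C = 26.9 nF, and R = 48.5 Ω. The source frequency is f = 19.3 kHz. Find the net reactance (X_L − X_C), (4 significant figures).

ω = 2πf = 121300 rad/s
X_L = ωL = 6.912 Ω
X_C = 1/(ωC) = 306.6 Ω
X = 6.912 − 306.6 = -299.6 Ω

-299.6 Ω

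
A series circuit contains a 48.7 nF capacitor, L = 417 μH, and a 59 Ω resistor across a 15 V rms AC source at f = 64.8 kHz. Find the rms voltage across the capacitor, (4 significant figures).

ω = 2πf = 407200 rad/s
X_L = ωL = 169.8 Ω
X_C = 1/(ωC) = 50.43 Ω
Net reactance X = X_L − X_C = 119.3 Ω
Z = 59.00 + j119.3 Ω
|Z| = √(59.00² + 119.3²) = 133.1 Ω
I = V/|Z| = 112.7 mA
V_C = I·|Z_C| = 0.1127 × 50.43 = 5.682 V

5.682 V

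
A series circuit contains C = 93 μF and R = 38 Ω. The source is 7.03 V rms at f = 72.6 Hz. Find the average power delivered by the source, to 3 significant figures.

939 mW

ω = 2πf = 456.2 rad/s
X_C = 1/(ωC) = 23.6 Ω
Z = 38.0 − j23.6 Ω
|Z| = √(38.0² + 23.6²) = 44.7 Ω
∠Z = arctan(-23.6/38.0) = -31.8°
I = V/|Z| = 157 mA
P = VI cos φ = 7.03 × 0.157 × cos(-31.8°) = 939 mW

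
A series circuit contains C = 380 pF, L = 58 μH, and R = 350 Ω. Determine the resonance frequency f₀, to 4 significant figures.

1.072 MHz

ω₀ = 1/√(LC) = 1/√(5.8e-05 × 3.8e-10) = 6.736e+06 rad/s
f₀ = ω₀/(2π) = 1.072 MHz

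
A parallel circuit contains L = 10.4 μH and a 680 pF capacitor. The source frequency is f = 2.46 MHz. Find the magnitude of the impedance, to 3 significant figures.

233 Ω

ω = 2πf = 1.546e+07 rad/s
X_L = ωL = 161 Ω
X_C = 1/(ωC) = 95.1 Ω
Parallel: admittances add. Y = 1/(jωL) + jωC
Y = (0 + j0.00429) S
|Y| = 0.00429 S → |Z| = 1/|Y| = 233 Ω, ∠Z = −∠Y = -90.0°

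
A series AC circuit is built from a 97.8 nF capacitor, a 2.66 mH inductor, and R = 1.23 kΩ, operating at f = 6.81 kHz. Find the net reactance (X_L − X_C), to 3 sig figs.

ω = 2πf = 42790 rad/s
X_L = ωL = 114 Ω
X_C = 1/(ωC) = 239 Ω
X = 114 − 239 = -125 Ω

-125 Ω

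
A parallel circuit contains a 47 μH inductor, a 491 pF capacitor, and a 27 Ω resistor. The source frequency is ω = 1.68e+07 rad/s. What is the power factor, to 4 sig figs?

0.9827

X_L = ωL = 789.6 Ω
X_C = 1/(ωC) = 121.2 Ω
Parallel: admittances add. Y = 1/R + 1/(jωL) + jωC
Y = (0.03704 + j0.006982) S
|Y| = 0.03769 S → |Z| = 1/|Y| = 26.53 Ω, ∠Z = −∠Y = -10.68°
cos φ = cos(-10.68°) = 0.9827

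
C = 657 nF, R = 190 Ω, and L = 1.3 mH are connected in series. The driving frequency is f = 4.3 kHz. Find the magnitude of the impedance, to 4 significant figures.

ω = 2πf = 27020 rad/s
X_L = ωL = 35.12 Ω
X_C = 1/(ωC) = 56.34 Ω
Net reactance X = X_L − X_C = -21.21 Ω
Z = 190.0 − j21.21 Ω
|Z| = √(190.0² + 21.21²) = 191.2 Ω

191.2 Ω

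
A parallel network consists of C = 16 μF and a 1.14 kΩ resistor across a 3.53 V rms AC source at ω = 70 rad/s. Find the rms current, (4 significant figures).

5.022 mA

X_C = 1/(ωC) = 892.9 Ω
Parallel: admittances add. Y = 1/R + jωC
Y = (0.0008772 + j0.001120) S
|Y| = 0.001423 S → |Z| = 1/|Y| = 702.9 Ω, ∠Z = −∠Y = -51.93°
I = V/|Z| = 3.53/702.9 = 5.022 mA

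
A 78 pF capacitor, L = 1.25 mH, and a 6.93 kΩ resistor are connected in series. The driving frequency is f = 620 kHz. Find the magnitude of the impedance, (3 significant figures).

7110 Ω

ω = 2πf = 3.896e+06 rad/s
X_L = ωL = 4870 Ω
X_C = 1/(ωC) = 3290 Ω
Net reactance X = X_L − X_C = 1580 Ω
Z = 6930 + j1580 Ω
|Z| = √(6930² + 1580²) = 7110 Ω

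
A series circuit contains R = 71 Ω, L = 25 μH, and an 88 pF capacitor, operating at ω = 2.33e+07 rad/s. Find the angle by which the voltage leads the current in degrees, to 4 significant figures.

53.17°

X_L = ωL = 582.5 Ω
X_C = 1/(ωC) = 487.7 Ω
Net reactance X = X_L − X_C = 94.79 Ω
Z = 71.00 + j94.79 Ω
|Z| = √(71.00² + 94.79²) = 118.4 Ω
∠Z = arctan(94.79/71.00) = 53.17°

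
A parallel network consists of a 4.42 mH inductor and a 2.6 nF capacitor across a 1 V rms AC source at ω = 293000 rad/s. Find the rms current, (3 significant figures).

10.4 μA

X_L = ωL = 1300 Ω
X_C = 1/(ωC) = 1310 Ω
Parallel: admittances add. Y = 1/(jωL) + jωC
Y = (0 − j1.04e-05) S
|Y| = 1.04e-05 S → |Z| = 1/|Y| = 96500 Ω, ∠Z = −∠Y = 90.0°
I = V/|Z| = 1/96500 = 10.4 μA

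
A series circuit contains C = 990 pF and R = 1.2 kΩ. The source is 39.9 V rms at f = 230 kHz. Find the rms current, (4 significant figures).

28.73 mA

ω = 2πf = 1.445e+06 rad/s
X_C = 1/(ωC) = 699.0 Ω
Z = 1200 − j699.0 Ω
|Z| = √(1200² + 699.0²) = 1389 Ω
I = V/|Z| = 39.9/1389 = 28.73 mA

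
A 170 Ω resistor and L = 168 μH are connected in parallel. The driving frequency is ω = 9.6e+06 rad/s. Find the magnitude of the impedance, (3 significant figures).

169 Ω

X_L = ωL = 1610 Ω
Parallel: admittances add. Y = 1/R + 1/(jωL)
Y = (0.00588 − j0.000620) S
|Y| = 0.00591 S → |Z| = 1/|Y| = 169 Ω, ∠Z = −∠Y = 6.02°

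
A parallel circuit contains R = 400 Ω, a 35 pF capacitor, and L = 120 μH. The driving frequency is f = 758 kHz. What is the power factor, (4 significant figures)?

0.8449

ω = 2πf = 4.763e+06 rad/s
X_L = ωL = 571.5 Ω
X_C = 1/(ωC) = 5999 Ω
Parallel: admittances add. Y = 1/R + 1/(jωL) + jωC
Y = (0.002500 − j0.001583) S
|Y| = 0.002959 S → |Z| = 1/|Y| = 337.9 Ω, ∠Z = −∠Y = 32.34°
cos φ = cos(32.34°) = 0.8449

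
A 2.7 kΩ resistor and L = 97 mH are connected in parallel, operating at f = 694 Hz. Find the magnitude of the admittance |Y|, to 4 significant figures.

ω = 2πf = 4361 rad/s
X_L = ωL = 423.0 Ω
Parallel: admittances add. Y = 1/R + 1/(jωL)
Y = (0.0003704 − j0.002364) S
|Y| = 0.002393 S → |Z| = 1/|Y| = 417.9 Ω, ∠Z = −∠Y = 81.10°

2.393 mS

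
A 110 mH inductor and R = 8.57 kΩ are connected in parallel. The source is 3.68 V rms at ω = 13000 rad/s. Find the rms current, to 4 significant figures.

X_L = ωL = 1430 Ω
Parallel: admittances add. Y = 1/R + 1/(jωL)
Y = (0.0001167 − j0.0006993) S
|Y| = 0.0007090 S → |Z| = 1/|Y| = 1410 Ω, ∠Z = −∠Y = 80.53°
I = V/|Z| = 3.68/1410 = 2.609 mA

2.609 mA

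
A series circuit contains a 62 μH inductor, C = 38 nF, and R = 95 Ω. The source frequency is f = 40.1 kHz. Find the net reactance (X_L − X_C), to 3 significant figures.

-88.8 Ω

ω = 2πf = 252000 rad/s
X_L = ωL = 15.6 Ω
X_C = 1/(ωC) = 104 Ω
X = 15.6 − 104 = -88.8 Ω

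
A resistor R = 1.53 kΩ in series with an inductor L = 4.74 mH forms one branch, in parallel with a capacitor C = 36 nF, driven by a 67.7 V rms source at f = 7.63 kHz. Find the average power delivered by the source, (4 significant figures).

ω = 2πf = 47940 rad/s
X_L = ωL = 227.2 Ω
X_C = 1/(ωC) = 579.4 Ω
Branch 1 (R+jX_L): Z₁ = 1530 + j227.2 Ω, |Z₁| = 1547 Ω
Branch 2 (−jX_C): Z₂ = −j579.4 Ω
Parallel: Z = Z₁Z₂/(Z₁+Z₂), |Z| = 570.8 Ω, ∠Z = -68.59°
I = V/|Z| = 118.6 mA
P = VI cos φ = 67.7 × 0.1186 × cos(-68.59°) = 2.931 W

2.931 W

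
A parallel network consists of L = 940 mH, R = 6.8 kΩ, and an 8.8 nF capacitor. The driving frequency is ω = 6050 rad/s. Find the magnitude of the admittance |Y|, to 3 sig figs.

X_L = ωL = 5690 Ω
X_C = 1/(ωC) = 18800 Ω
Parallel: admittances add. Y = 1/R + 1/(jωL) + jωC
Y = (0.000147 − j0.000123) S
|Y| = 0.000191 S → |Z| = 1/|Y| = 5220 Ω, ∠Z = −∠Y = 39.8°

191 μS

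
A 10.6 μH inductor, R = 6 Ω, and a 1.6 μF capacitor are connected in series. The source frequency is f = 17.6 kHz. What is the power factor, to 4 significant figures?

ω = 2πf = 110600 rad/s
X_L = ωL = 1.172 Ω
X_C = 1/(ωC) = 5.652 Ω
Net reactance X = X_L − X_C = -4.480 Ω
Z = 6.000 − j4.480 Ω
|Z| = √(6.000² + 4.480²) = 7.488 Ω
∠Z = arctan(-4.480/6.000) = -36.75°
cos φ = cos(-36.75°) = 0.8013

0.8013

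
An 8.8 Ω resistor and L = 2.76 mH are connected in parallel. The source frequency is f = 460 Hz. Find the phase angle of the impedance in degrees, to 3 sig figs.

ω = 2πf = 2890 rad/s
X_L = ωL = 7.98 Ω
Parallel: admittances add. Y = 1/R + 1/(jωL)
Y = (0.114 − j0.125) S
|Y| = 0.169 S → |Z| = 1/|Y| = 5.91 Ω, ∠Z = −∠Y = 47.8°

47.8°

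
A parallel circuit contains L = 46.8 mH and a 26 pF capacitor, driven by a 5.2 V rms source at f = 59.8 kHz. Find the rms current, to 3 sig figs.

ω = 2πf = 375700 rad/s
X_L = ωL = 17600 Ω
X_C = 1/(ωC) = 102000 Ω
Parallel: admittances add. Y = 1/(jωL) + jωC
Y = (0 − j4.71e-05) S
|Y| = 4.71e-05 S → |Z| = 1/|Y| = 21200 Ω, ∠Z = −∠Y = 90.0°
I = V/|Z| = 5.2/21200 = 245 μA

245 μA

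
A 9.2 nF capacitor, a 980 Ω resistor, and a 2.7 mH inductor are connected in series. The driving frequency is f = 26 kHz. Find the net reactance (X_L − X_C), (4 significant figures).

-224.3 Ω

ω = 2πf = 163400 rad/s
X_L = ωL = 441.1 Ω
X_C = 1/(ωC) = 665.4 Ω
X = 441.1 − 665.4 = -224.3 Ω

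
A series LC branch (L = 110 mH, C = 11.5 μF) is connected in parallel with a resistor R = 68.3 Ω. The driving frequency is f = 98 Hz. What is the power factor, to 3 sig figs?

ω = 2πf = 615.8 rad/s
X_L = ωL = 67.7 Ω
X_C = 1/(ωC) = 141 Ω
Branch 1: Z₁ = R = 68.3 Ω
Branch 2 (series LC): Z₂ = j(X_L − X_C) = −j73.5 Ω
Parallel: Z = Z₁Z₂/(Z₁+Z₂), |Z| = 50.0 Ω, ∠Z = -42.9°
cos φ = cos(-42.9°) = 0.732

0.732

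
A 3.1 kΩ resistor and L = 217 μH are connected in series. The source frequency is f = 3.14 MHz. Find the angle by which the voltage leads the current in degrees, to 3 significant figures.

54.1°

ω = 2πf = 1.973e+07 rad/s
X_L = ωL = 4280 Ω
Z = 3100 + j4280 Ω
|Z| = √(3100² + 4280²) = 5290 Ω
∠Z = arctan(4280/3100) = 54.1°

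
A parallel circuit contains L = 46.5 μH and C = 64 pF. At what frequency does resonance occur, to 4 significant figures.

ω₀ = 1/√(LC) = 1/√(4.65e-05 × 6.4e-11) = 1.833e+07 rad/s
f₀ = ω₀/(2π) = 2.917 MHz

2.917 MHz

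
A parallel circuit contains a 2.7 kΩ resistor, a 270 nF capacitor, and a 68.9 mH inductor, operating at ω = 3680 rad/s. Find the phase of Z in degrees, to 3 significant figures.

X_L = ωL = 254 Ω
X_C = 1/(ωC) = 1010 Ω
Parallel: admittances add. Y = 1/R + 1/(jωL) + jωC
Y = (0.000370 − j0.00295) S
|Y| = 0.00297 S → |Z| = 1/|Y| = 336 Ω, ∠Z = −∠Y = 82.8°

82.8°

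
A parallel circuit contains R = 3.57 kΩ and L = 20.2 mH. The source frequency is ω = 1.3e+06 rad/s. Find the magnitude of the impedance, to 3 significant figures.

3540 Ω

X_L = ωL = 26300 Ω
Parallel: admittances add. Y = 1/R + 1/(jωL)
Y = (0.000280 − j3.81e-05) S
|Y| = 0.000283 S → |Z| = 1/|Y| = 3540 Ω, ∠Z = −∠Y = 7.74°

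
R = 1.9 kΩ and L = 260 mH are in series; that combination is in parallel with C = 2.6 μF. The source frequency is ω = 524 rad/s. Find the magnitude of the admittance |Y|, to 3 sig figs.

1.42 mS

X_L = ωL = 136 Ω
X_C = 1/(ωC) = 734 Ω
Branch 1 (R+jX_L): Z₁ = 1900 + j136 Ω, |Z₁| = 1900 Ω
Branch 2 (−jX_C): Z₂ = −j734 Ω
Parallel: Z = Z₁Z₂/(Z₁+Z₂), |Z| = 702 Ω, ∠Z = -68.4°
|Y| = 1/|Z| = 1.42 mS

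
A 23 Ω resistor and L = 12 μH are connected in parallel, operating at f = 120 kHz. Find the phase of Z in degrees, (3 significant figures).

68.5°

ω = 2πf = 754000 rad/s
X_L = ωL = 9.05 Ω
Parallel: admittances add. Y = 1/R + 1/(jωL)
Y = (0.0435 − j0.111) S
|Y| = 0.119 S → |Z| = 1/|Y| = 8.42 Ω, ∠Z = −∠Y = 68.5°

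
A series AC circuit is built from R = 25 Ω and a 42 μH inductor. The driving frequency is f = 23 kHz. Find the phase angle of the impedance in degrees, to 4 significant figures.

ω = 2πf = 144500 rad/s
X_L = ωL = 6.070 Ω
Z = 25.00 + j6.070 Ω
|Z| = √(25.00² + 6.070²) = 25.73 Ω
∠Z = arctan(6.070/25.00) = 13.65°

13.65°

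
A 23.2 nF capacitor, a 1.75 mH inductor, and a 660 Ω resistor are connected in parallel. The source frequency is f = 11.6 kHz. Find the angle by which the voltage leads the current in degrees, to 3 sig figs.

76.2°

ω = 2πf = 72880 rad/s
X_L = ωL = 128 Ω
X_C = 1/(ωC) = 591 Ω
Parallel: admittances add. Y = 1/R + 1/(jωL) + jωC
Y = (0.00152 − j0.00615) S
|Y| = 0.00633 S → |Z| = 1/|Y| = 158 Ω, ∠Z = −∠Y = 76.2°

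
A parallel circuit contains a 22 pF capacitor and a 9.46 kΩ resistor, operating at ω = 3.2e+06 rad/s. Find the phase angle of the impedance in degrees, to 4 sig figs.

X_C = 1/(ωC) = 14200 Ω
Parallel: admittances add. Y = 1/R + jωC
Y = (0.0001057 + j7.04e-05) S
|Y| = 0.0001270 S → |Z| = 1/|Y| = 7874 Ω, ∠Z = −∠Y = -33.66°

-33.66°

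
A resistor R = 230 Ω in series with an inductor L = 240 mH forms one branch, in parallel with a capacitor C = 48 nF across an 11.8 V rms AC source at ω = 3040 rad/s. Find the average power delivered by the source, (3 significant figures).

X_L = ωL = 730 Ω
X_C = 1/(ωC) = 6850 Ω
Branch 1 (R+jX_L): Z₁ = 230 + j730 Ω, |Z₁| = 765 Ω
Branch 2 (−jX_C): Z₂ = −j6850 Ω
Parallel: Z = Z₁Z₂/(Z₁+Z₂), |Z| = 856 Ω, ∠Z = 70.4°
I = V/|Z| = 13.8 mA
P = VI cos φ = 11.8 × 0.0138 × cos(70.4°) = 54.7 mW

54.7 mW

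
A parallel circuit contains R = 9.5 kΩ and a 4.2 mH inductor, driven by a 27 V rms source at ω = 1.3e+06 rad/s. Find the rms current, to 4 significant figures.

5.704 mA

X_L = ωL = 5460 Ω
Parallel: admittances add. Y = 1/R + 1/(jωL)
Y = (0.0001053 − j0.0001832) S
|Y| = 0.0002112 S → |Z| = 1/|Y| = 4734 Ω, ∠Z = −∠Y = 60.11°
I = V/|Z| = 27/4734 = 5.704 mA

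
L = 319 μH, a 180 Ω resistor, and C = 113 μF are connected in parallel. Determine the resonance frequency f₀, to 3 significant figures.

838 Hz

ω₀ = 1/√(LC) = 1/√(0.000319 × 0.000113) = 5267 rad/s
f₀ = ω₀/(2π) = 838 Hz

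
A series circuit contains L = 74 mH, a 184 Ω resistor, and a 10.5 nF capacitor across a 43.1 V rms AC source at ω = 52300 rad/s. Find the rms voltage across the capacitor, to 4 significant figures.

X_L = ωL = 3870 Ω
X_C = 1/(ωC) = 1821 Ω
Net reactance X = X_L − X_C = 2049 Ω
Z = 184.0 + j2049 Ω
|Z| = √(184.0² + 2049²) = 2057 Ω
I = V/|Z| = 20.95 mA
V_C = I·|Z_C| = 0.02095 × 1821 = 38.15 V

38.15 V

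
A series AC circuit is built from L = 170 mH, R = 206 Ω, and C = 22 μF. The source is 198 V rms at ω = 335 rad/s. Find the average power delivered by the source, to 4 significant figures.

X_L = ωL = 56.95 Ω
X_C = 1/(ωC) = 135.7 Ω
Net reactance X = X_L − X_C = -78.74 Ω
Z = 206.0 − j78.74 Ω
|Z| = √(206.0² + 78.74²) = 220.5 Ω
∠Z = arctan(-78.74/206.0) = -20.92°
I = V/|Z| = 897.8 mA
P = VI cos φ = 198 × 0.8978 × cos(-20.92°) = 166.1 W

166.1 W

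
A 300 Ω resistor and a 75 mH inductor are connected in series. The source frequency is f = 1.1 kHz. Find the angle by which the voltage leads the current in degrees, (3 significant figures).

ω = 2πf = 6912 rad/s
X_L = ωL = 518 Ω
Z = 300 + j518 Ω
|Z| = √(300² + 518²) = 599 Ω
∠Z = arctan(518/300) = 59.9°

59.9°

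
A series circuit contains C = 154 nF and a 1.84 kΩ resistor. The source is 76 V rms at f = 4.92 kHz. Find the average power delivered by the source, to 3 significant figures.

ω = 2πf = 30910 rad/s
X_C = 1/(ωC) = 210 Ω
Z = 1840 − j210 Ω
|Z| = √(1840² + 210²) = 1850 Ω
∠Z = arctan(-210/1840) = -6.51°
I = V/|Z| = 41.0 mA
P = VI cos φ = 76 × 0.0410 × cos(-6.51°) = 3.10 W

3.10 W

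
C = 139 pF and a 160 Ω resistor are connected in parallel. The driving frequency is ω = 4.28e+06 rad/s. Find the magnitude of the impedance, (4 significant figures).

X_C = 1/(ωC) = 1681 Ω
Parallel: admittances add. Y = 1/R + jωC
Y = (0.006250 + j0.0005949) S
|Y| = 0.006278 S → |Z| = 1/|Y| = 159.3 Ω, ∠Z = −∠Y = -5.437°

159.3 Ω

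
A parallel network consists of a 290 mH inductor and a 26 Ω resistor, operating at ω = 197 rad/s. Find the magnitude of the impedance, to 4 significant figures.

23.66 Ω

X_L = ωL = 57.13 Ω
Parallel: admittances add. Y = 1/R + 1/(jωL)
Y = (0.03846 − j0.01750) S
|Y| = 0.04226 S → |Z| = 1/|Y| = 23.66 Ω, ∠Z = −∠Y = 24.47°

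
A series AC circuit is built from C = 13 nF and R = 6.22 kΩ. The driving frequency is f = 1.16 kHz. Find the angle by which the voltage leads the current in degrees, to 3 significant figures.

-59.5°

ω = 2πf = 7288 rad/s
X_C = 1/(ωC) = 10600 Ω
Z = 6220 − j10600 Ω
|Z| = √(6220² + 10600²) = 12300 Ω
∠Z = arctan(-10600/6220) = -59.5°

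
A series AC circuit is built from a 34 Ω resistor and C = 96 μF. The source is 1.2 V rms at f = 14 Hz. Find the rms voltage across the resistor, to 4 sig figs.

0.3312 V

ω = 2πf = 87.96 rad/s
X_C = 1/(ωC) = 118.4 Ω
Z = 34.00 − j118.4 Ω
|Z| = √(34.00² + 118.4²) = 123.2 Ω
I = V/|Z| = 9.740 mA
V_R = I·|Z_R| = 0.009740 × 34.00 = 0.3312 V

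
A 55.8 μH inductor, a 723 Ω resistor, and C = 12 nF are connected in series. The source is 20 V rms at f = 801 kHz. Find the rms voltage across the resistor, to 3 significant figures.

18.8 V

ω = 2πf = 5.033e+06 rad/s
X_L = ωL = 281 Ω
X_C = 1/(ωC) = 16.6 Ω
Net reactance X = X_L − X_C = 264 Ω
Z = 723 + j264 Ω
|Z| = √(723² + 264²) = 770 Ω
I = V/|Z| = 26.0 mA
V_R = I·|Z_R| = 0.0260 × 723 = 18.8 V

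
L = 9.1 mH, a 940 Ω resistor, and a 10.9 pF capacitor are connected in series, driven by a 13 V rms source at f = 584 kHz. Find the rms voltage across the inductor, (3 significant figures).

ω = 2πf = 3.669e+06 rad/s
X_L = ωL = 33400 Ω
X_C = 1/(ωC) = 25000 Ω
Net reactance X = X_L − X_C = 8390 Ω
Z = 940 + j8390 Ω
|Z| = √(940² + 8390²) = 8440 Ω
I = V/|Z| = 1.54 mA
V_L = I·|Z_L| = 0.00154 × 33400 = 51.4 V

51.4 V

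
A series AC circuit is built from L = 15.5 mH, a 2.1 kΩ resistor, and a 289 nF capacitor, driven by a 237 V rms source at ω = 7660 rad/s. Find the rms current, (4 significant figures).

111.5 mA

X_L = ωL = 118.7 Ω
X_C = 1/(ωC) = 451.7 Ω
Net reactance X = X_L − X_C = -333.0 Ω
Z = 2100 − j333.0 Ω
|Z| = √(2100² + 333.0²) = 2126 Ω
I = V/|Z| = 237/2126 = 111.5 mA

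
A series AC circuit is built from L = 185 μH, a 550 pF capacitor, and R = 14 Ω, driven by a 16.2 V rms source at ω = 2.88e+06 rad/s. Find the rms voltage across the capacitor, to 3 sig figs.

X_L = ωL = 533 Ω
X_C = 1/(ωC) = 631 Ω
Net reactance X = X_L − X_C = -98.5 Ω
Z = 14.0 − j98.5 Ω
|Z| = √(14.0² + 98.5²) = 99.5 Ω
I = V/|Z| = 163 mA
V_C = I·|Z_C| = 0.163 × 631 = 103 V

103 V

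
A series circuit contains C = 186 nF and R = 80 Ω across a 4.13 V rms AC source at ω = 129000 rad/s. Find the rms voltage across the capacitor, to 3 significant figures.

X_C = 1/(ωC) = 41.7 Ω
Z = 80.0 − j41.7 Ω
|Z| = √(80.0² + 41.7²) = 90.2 Ω
I = V/|Z| = 45.8 mA
V_C = I·|Z_C| = 0.0458 × 41.7 = 1.91 V

1.91 V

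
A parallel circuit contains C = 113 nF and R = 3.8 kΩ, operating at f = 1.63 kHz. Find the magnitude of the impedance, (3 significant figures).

ω = 2πf = 10240 rad/s
X_C = 1/(ωC) = 864 Ω
Parallel: admittances add. Y = 1/R + jωC
Y = (0.000263 + j0.00116) S
|Y| = 0.00119 S → |Z| = 1/|Y| = 843 Ω, ∠Z = −∠Y = -77.2°

843 Ω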